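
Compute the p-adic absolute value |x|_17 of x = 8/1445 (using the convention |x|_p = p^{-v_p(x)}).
|8/1445|_17 = 289

Step 1 — compute v_17(x) by factoring powers of 17 out of the numerator and denominator: v_17(8/1445) = -2. Step 2 — apply |x|_p = p^{-v_p(x)} = 17^{2} = 289.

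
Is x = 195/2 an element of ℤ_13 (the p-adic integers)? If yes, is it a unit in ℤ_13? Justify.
x ∈ ℤ_13 but not a unit; v_13(x) = 1 > 0

ℤ_13 = {x ∈ ℚ_13 : v_13(x) ≥ 0} and ℤ_13^× = {x ∈ ℤ_13 : v_13(x) = 0}. Here v_13(195/2) = v_13(num) − v_13(den) = 1; compare against these criteria.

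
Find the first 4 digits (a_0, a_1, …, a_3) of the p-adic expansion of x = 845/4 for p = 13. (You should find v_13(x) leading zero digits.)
(a_0, …, a_3) = (0, 0, 11, 9)

v_13(845/4) = 2, so a_0 = ... = a_1 = 0. Factor out: x = 13^2 · u with u = 5/4 a unit in ℤ_13. Expand u iteratively via a_{v+i} = u_i mod 13, u_{i+1} = (u_i − a_{v+i})/13:
  u_0 = 5/4;  a_2 = 11;  u_1 = (u_0 − 11)/13 = -3/4
  u_1 = -3/4;  a_3 = 9;  u_2 = (u_1 − 9)/13 = -3/4
Digits: (0, 0, 11, 9).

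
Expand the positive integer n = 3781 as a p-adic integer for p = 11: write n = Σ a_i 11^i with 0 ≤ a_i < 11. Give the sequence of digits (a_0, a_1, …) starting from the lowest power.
(a_0, a_1, …) = (8, 2, 9, 2)

Repeated division by 11 gives the digits low-to-high: 3781 = 8 + 2·11^1 + 9·11^2 + 2·11^3. Digit sequence: (8, 2, 9, 2).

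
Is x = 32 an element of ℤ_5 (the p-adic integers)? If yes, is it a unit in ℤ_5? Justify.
x ∈ ℤ_5^× (unit); v_5(x) = 0

ℤ_5 = {x ∈ ℚ_5 : v_5(x) ≥ 0} and ℤ_5^× = {x ∈ ℤ_5 : v_5(x) = 0}. Here v_5(32) = v_5(num) − v_5(den) = 0; compare against these criteria.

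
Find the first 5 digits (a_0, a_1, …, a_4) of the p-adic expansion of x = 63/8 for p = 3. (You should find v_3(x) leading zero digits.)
(a_0, …, a_4) = (0, 0, 2, 0, 1)

v_3(63/8) = 2, so a_0 = ... = a_1 = 0. Factor out: x = 3^2 · u with u = 7/8 a unit in ℤ_3. Expand u iteratively via a_{v+i} = u_i mod 3, u_{i+1} = (u_i − a_{v+i})/3:
  u_0 = 7/8;  a_2 = 2;  u_1 = (u_0 − 2)/3 = -3/8
  u_1 = -3/8;  a_3 = 0;  u_2 = (u_1 − 0)/3 = -1/8
  u_2 = -1/8;  a_4 = 1;  u_3 = (u_2 − 1)/3 = -3/8
Digits: (0, 0, 2, 0, 1).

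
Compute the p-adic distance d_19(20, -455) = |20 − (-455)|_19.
d_19(20, -455) = 1/19

Step 1 — x − y = 20 − (-455) = 475. Step 2 — v_19(475) = 1 (factor: 475 = (19^1 · 25); the sign does not affect v_p). Step 3 — |x − y|_19 = 19^{-1} = 1/19.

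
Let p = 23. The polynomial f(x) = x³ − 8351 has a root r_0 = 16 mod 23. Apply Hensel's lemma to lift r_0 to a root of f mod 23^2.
r_1 = 430 (mod 529)

Hensel: r_{i+1} = r_i − f(r_i)/f′(r_i) mod 23^{i+2}, where f′(x) = 3x². Iterate:
  r_0 = 16 (mod 23)
  r_1 = 430 (mod 529)
Final: r = 430 with f(r) ≡ 0 mod 23^2.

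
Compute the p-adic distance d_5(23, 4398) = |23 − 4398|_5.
d_5(23, 4398) = 1/625

Step 1 — x − y = 23 − 4398 = -4375. Step 2 — v_5(-4375) = 4 (factor: -4375 = −(5^4 · 7); the sign does not affect v_p). Step 3 — |x − y|_5 = 5^{-4} = 1/625.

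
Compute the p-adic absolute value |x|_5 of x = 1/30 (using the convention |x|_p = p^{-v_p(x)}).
|1/30|_5 = 5

Step 1 — compute v_5(x) by factoring powers of 5 out of the numerator and denominator: v_5(1/30) = -1. Step 2 — apply |x|_p = p^{-v_p(x)} = 5^{1} = 5.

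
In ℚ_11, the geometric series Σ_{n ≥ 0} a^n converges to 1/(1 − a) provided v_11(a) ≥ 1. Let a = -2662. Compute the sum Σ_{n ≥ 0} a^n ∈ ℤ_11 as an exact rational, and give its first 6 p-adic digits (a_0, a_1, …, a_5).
Σ a^n = 1/(1 − a) = 1/2663;  first 6 digits = (1, 0, 0, 9, 10, 10)

v_11(a) = 3 ≥ 1, so the series converges in ℤ_11 to 1/(1 − a) = 1/(1 − (-2662)) = 1/2663. Expand this rational in ℤ_11: compute digits iteratively via d_i = x_i mod 11, x_{i+1} = (x_i − d_i)/11. The first 6 digits are (1, 0, 0, 9, 10, 10).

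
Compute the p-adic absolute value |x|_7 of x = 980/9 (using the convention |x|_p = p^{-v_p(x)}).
|980/9|_7 = 1/49

Step 1 — compute v_7(x) by factoring powers of 7 out of the numerator and denominator: v_7(980/9) = 2. Step 2 — apply |x|_p = p^{-v_p(x)} = 7^{-2} = 1/49.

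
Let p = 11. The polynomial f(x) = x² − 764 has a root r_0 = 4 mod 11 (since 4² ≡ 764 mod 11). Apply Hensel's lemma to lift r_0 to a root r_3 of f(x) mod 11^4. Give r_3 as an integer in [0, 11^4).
r_3 = 3788 (mod 14641)

Hensel's recurrence: r_{i+1} = r_i − f(r_i)·(f′(r_i))^{-1} mod 11^{i+2}, with f′(x) = 2x. Iterate:
  r_0 = 4 (mod 11)
  r_1 = 37 (mod 121)
  r_2 = 1126 (mod 1331)
  r_3 = 3788 (mod 14641)
Final: r_3 = 3788, and one checks f(r_3) ≡ 0 mod 11^4.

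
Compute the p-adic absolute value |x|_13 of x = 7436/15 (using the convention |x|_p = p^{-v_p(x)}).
|7436/15|_13 = 1/169

Step 1 — compute v_13(x) by factoring powers of 13 out of the numerator and denominator: v_13(7436/15) = 2. Step 2 — apply |x|_p = p^{-v_p(x)} = 13^{-2} = 1/169.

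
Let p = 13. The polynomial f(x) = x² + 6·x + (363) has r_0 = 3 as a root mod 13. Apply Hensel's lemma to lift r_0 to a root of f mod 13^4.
r_3 = 10364 (mod 28561)

Hensel: r_{i+1} = r_i − f(r_i)·(f′(r_i))^{-1} mod 13^{i+2}, f′(x) = 2x + 6. Iterate:
  r_0 = 3 (mod 13)
  r_1 = 55 (mod 169)
  r_2 = 1576 (mod 2197)
  r_3 = 10364 (mod 28561)
Final: r = 10364 satisfies f(r) ≡ 0 mod 13^4.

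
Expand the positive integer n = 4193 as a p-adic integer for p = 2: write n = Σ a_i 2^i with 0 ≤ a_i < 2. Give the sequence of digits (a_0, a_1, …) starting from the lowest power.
(a_0, a_1, …) = (1, 0, 0, 0, 0, 1, 1, 0, 0, 0, 0, 0, 1)

Repeated division by 2 gives the digits low-to-high: 4193 = 1 + 1·2^5 + 1·2^6 + 1·2^12. Digit sequence: (1, 0, 0, 0, 0, 1, 1, 0, 0, 0, 0, 0, 1).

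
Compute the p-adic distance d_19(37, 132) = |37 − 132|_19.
d_19(37, 132) = 1/19

Step 1 — x − y = 37 − 132 = -95. Step 2 — v_19(-95) = 1 (factor: -95 = −(19^1 · 5); the sign does not affect v_p). Step 3 — |x − y|_19 = 19^{-1} = 1/19.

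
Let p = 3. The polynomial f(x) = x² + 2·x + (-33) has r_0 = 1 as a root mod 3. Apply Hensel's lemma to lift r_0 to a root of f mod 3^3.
r_2 = 13 (mod 27)

Hensel: r_{i+1} = r_i − f(r_i)·(f′(r_i))^{-1} mod 3^{i+2}, f′(x) = 2x + 2. Iterate:
  r_0 = 1 (mod 3)
  r_1 = 4 (mod 9)
  r_2 = 13 (mod 27)
Final: r = 13 satisfies f(r) ≡ 0 mod 3^3.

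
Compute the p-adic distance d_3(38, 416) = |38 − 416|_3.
d_3(38, 416) = 1/27

Step 1 — x − y = 38 − 416 = -378. Step 2 — v_3(-378) = 3 (factor: -378 = −(3^3 · 14); the sign does not affect v_p). Step 3 — |x − y|_3 = 3^{-3} = 1/27.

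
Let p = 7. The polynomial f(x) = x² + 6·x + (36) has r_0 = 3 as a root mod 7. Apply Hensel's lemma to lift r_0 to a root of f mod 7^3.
r_2 = 108 (mod 343)

Hensel: r_{i+1} = r_i − f(r_i)·(f′(r_i))^{-1} mod 7^{i+2}, f′(x) = 2x + 6. Iterate:
  r_0 = 3 (mod 7)
  r_1 = 10 (mod 49)
  r_2 = 108 (mod 343)
Final: r = 108 satisfies f(r) ≡ 0 mod 7^3.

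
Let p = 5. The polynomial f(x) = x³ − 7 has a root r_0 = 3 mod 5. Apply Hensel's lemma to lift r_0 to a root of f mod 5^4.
r_3 = 293 (mod 625)

Hensel: r_{i+1} = r_i − f(r_i)/f′(r_i) mod 5^{i+2}, where f′(x) = 3x². Iterate:
  r_0 = 3 (mod 5)
  r_1 = 18 (mod 25)
  r_2 = 43 (mod 125)
  r_3 = 293 (mod 625)
Final: r = 293 with f(r) ≡ 0 mod 5^4.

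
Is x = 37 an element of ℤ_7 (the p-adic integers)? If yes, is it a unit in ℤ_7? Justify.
x ∈ ℤ_7^× (unit); v_7(x) = 0

ℤ_7 = {x ∈ ℚ_7 : v_7(x) ≥ 0} and ℤ_7^× = {x ∈ ℤ_7 : v_7(x) = 0}. Here v_7(37) = v_7(num) − v_7(den) = 0; compare against these criteria.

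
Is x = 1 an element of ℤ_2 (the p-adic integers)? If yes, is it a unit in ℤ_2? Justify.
x ∈ ℤ_2^× (unit); v_2(x) = 0

ℤ_2 = {x ∈ ℚ_2 : v_2(x) ≥ 0} and ℤ_2^× = {x ∈ ℤ_2 : v_2(x) = 0}. Here v_2(1) = v_2(num) − v_2(den) = 0; compare against these criteria.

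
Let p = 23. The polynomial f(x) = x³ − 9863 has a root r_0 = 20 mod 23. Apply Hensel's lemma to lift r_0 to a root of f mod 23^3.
r_2 = 2734 (mod 12167)

Hensel: r_{i+1} = r_i − f(r_i)/f′(r_i) mod 23^{i+2}, where f′(x) = 3x². Iterate:
  r_0 = 20 (mod 23)
  r_1 = 89 (mod 529)
  r_2 = 2734 (mod 12167)
Final: r = 2734 with f(r) ≡ 0 mod 23^3.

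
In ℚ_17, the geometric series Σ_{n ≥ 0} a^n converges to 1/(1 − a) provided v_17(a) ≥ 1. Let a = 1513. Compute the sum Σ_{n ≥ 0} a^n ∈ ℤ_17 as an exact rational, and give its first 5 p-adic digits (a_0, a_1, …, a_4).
Σ a^n = 1/(1 − a) = -1/1512;  first 5 digits = (1, 4, 4, 3, 0)

v_17(a) = 1 ≥ 1, so the series converges in ℤ_17 to 1/(1 − a) = 1/(1 − 1513) = -1/1512. Expand this rational in ℤ_17: compute digits iteratively via d_i = x_i mod 17, x_{i+1} = (x_i − d_i)/17. The first 5 digits are (1, 4, 4, 3, 0).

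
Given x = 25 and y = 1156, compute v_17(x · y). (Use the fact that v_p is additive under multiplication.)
v_17(28900) = 2

v_p(x) = 0 (factor: 25 = 17^0 · 25); v_p(y) = 2 (factor: 1156 = 17^2 · 4). Additivity: v_p(xy) = v_p(x) + v_p(y) = 0 + 2 = 2. (Direct check: xy = 28900 = 17^2 · (100).)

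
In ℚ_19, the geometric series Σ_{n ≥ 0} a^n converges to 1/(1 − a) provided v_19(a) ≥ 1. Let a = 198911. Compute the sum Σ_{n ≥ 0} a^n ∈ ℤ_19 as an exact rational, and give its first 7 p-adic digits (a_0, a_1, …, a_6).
Σ a^n = 1/(1 − a) = -1/198910;  first 7 digits = (1, 0, 0, 10, 1, 0, 5)

v_19(a) = 3 ≥ 1, so the series converges in ℤ_19 to 1/(1 − a) = 1/(1 − 198911) = -1/198910. Expand this rational in ℤ_19: compute digits iteratively via d_i = x_i mod 19, x_{i+1} = (x_i − d_i)/19. The first 7 digits are (1, 0, 0, 10, 1, 0, 5).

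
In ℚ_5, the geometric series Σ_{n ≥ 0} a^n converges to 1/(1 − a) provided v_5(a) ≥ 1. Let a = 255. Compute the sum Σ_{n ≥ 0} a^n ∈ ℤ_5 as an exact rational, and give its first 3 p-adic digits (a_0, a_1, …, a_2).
Σ a^n = 1/(1 − a) = -1/254;  first 3 digits = (1, 1, 1)

v_5(a) = 1 ≥ 1, so the series converges in ℤ_5 to 1/(1 − a) = 1/(1 − 255) = -1/254. Expand this rational in ℤ_5: compute digits iteratively via d_i = x_i mod 5, x_{i+1} = (x_i − d_i)/5. The first 3 digits are (1, 1, 1).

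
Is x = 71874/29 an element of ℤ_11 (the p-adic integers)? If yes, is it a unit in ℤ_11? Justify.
x ∈ ℤ_11 but not a unit; v_11(x) = 3 > 0

ℤ_11 = {x ∈ ℚ_11 : v_11(x) ≥ 0} and ℤ_11^× = {x ∈ ℤ_11 : v_11(x) = 0}. Here v_11(71874/29) = v_11(num) − v_11(den) = 3; compare against these criteria.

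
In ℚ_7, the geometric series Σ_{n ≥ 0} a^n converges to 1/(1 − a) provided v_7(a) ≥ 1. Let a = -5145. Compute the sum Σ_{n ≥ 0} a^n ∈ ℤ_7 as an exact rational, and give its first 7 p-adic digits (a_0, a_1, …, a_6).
Σ a^n = 1/(1 − a) = 1/5146;  first 7 digits = (1, 0, 0, 6, 4, 6, 0)

v_7(a) = 3 ≥ 1, so the series converges in ℤ_7 to 1/(1 − a) = 1/(1 − (-5145)) = 1/5146. Expand this rational in ℤ_7: compute digits iteratively via d_i = x_i mod 7, x_{i+1} = (x_i − d_i)/7. The first 7 digits are (1, 0, 0, 6, 4, 6, 0).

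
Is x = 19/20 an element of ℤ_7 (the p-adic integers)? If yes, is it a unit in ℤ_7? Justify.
x ∈ ℤ_7^× (unit); v_7(x) = 0

ℤ_7 = {x ∈ ℚ_7 : v_7(x) ≥ 0} and ℤ_7^× = {x ∈ ℤ_7 : v_7(x) = 0}. Here v_7(19/20) = v_7(num) − v_7(den) = 0; compare against these criteria.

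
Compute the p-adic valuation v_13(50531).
v_13(50531) = 3

v_13(n) is the largest exponent k such that 13^k divides n. Factor out: 50531 = 13^3 · 23. (Sign doesn't affect v_p.) So v_13(50531) = 3.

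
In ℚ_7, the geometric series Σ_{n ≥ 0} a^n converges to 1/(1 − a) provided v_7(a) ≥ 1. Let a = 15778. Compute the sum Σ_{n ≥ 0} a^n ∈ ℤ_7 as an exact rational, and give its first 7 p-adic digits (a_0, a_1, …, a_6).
Σ a^n = 1/(1 − a) = -1/15777;  first 7 digits = (1, 0, 0, 4, 6, 0, 2)

v_7(a) = 3 ≥ 1, so the series converges in ℤ_7 to 1/(1 − a) = 1/(1 − 15778) = -1/15777. Expand this rational in ℤ_7: compute digits iteratively via d_i = x_i mod 7, x_{i+1} = (x_i − d_i)/7. The first 7 digits are (1, 0, 0, 4, 6, 0, 2).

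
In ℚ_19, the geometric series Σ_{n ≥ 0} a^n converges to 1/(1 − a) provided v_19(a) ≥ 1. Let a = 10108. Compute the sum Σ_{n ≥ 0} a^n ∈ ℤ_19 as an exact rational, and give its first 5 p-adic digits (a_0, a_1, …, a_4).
Σ a^n = 1/(1 − a) = -1/10107;  first 5 digits = (1, 0, 9, 1, 5)

v_19(a) = 2 ≥ 1, so the series converges in ℤ_19 to 1/(1 − a) = 1/(1 − 10108) = -1/10107. Expand this rational in ℤ_19: compute digits iteratively via d_i = x_i mod 19, x_{i+1} = (x_i − d_i)/19. The first 5 digits are (1, 0, 9, 1, 5).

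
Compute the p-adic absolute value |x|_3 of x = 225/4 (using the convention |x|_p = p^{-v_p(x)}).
|225/4|_3 = 1/9

Step 1 — compute v_3(x) by factoring powers of 3 out of the numerator and denominator: v_3(225/4) = 2. Step 2 — apply |x|_p = p^{-v_p(x)} = 3^{-2} = 1/9.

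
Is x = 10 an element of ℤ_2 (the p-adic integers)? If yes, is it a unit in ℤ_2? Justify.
x ∈ ℤ_2 but not a unit; v_2(x) = 1 > 0

ℤ_2 = {x ∈ ℚ_2 : v_2(x) ≥ 0} and ℤ_2^× = {x ∈ ℤ_2 : v_2(x) = 0}. Here v_2(10) = v_2(num) − v_2(den) = 1; compare against these criteria.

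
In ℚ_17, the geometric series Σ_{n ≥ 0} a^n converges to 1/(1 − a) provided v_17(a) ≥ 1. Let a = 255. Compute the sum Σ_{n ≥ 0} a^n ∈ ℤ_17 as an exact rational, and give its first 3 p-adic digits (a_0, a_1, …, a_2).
Σ a^n = 1/(1 − a) = -1/254;  first 3 digits = (1, 15, 4)

v_17(a) = 1 ≥ 1, so the series converges in ℤ_17 to 1/(1 − a) = 1/(1 − 255) = -1/254. Expand this rational in ℤ_17: compute digits iteratively via d_i = x_i mod 17, x_{i+1} = (x_i − d_i)/17. The first 3 digits are (1, 15, 4).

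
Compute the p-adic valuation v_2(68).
v_2(68) = 2

v_2(n) is the largest exponent k such that 2^k divides n. Factor out: 68 = 2^2 · 17. (Sign doesn't affect v_p.) So v_2(68) = 2.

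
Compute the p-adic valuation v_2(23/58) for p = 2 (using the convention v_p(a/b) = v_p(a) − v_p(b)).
v_2(23/58) = -1

Factor powers of 2 from the numerator and denominator of the reduced fraction: 23 = 2^0 · 23 and 58 = 2^1 · 29. Apply v_p(a/b) = v_p(a) − v_p(b): v_2(23/58) = 0 − 1 = -1.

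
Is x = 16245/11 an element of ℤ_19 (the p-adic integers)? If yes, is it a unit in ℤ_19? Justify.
x ∈ ℤ_19 but not a unit; v_19(x) = 2 > 0

ℤ_19 = {x ∈ ℚ_19 : v_19(x) ≥ 0} and ℤ_19^× = {x ∈ ℤ_19 : v_19(x) = 0}. Here v_19(16245/11) = v_19(num) − v_19(den) = 2; compare against these criteria.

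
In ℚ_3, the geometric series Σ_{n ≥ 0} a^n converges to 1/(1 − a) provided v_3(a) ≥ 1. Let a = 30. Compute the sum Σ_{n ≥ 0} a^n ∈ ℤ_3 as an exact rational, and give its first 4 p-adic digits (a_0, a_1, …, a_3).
Σ a^n = 1/(1 − a) = -1/29;  first 4 digits = (1, 1, 1, 2)

v_3(a) = 1 ≥ 1, so the series converges in ℤ_3 to 1/(1 − a) = 1/(1 − 30) = -1/29. Expand this rational in ℤ_3: compute digits iteratively via d_i = x_i mod 3, x_{i+1} = (x_i − d_i)/3. The first 4 digits are (1, 1, 1, 2).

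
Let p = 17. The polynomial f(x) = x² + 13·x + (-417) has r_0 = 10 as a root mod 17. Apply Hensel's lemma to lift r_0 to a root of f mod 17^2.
r_1 = 112 (mod 289)

Hensel: r_{i+1} = r_i − f(r_i)·(f′(r_i))^{-1} mod 17^{i+2}, f′(x) = 2x + 13. Iterate:
  r_0 = 10 (mod 17)
  r_1 = 112 (mod 289)
Final: r = 112 satisfies f(r) ≡ 0 mod 17^2.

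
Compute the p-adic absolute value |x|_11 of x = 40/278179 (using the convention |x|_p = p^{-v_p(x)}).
|40/278179|_11 = 14641

Step 1 — compute v_11(x) by factoring powers of 11 out of the numerator and denominator: v_11(40/278179) = -4. Step 2 — apply |x|_p = p^{-v_p(x)} = 11^{4} = 14641.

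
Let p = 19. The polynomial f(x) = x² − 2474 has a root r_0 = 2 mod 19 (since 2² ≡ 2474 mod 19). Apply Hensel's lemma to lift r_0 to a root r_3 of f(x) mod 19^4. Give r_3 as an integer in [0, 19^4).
r_3 = 98631 (mod 130321)

Hensel's recurrence: r_{i+1} = r_i − f(r_i)·(f′(r_i))^{-1} mod 19^{i+2}, with f′(x) = 2x. Iterate:
  r_0 = 2 (mod 19)
  r_1 = 78 (mod 361)
  r_2 = 2605 (mod 6859)
  r_3 = 98631 (mod 130321)
Final: r_3 = 98631, and one checks f(r_3) ≡ 0 mod 19^4.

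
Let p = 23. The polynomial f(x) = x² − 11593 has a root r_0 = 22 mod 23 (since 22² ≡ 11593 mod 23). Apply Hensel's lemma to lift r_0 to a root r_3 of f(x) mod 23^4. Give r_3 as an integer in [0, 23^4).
r_3 = 146555 (mod 279841)

Hensel's recurrence: r_{i+1} = r_i − f(r_i)·(f′(r_i))^{-1} mod 23^{i+2}, with f′(x) = 2x. Iterate:
  r_0 = 22 (mod 23)
  r_1 = 22 (mod 529)
  r_2 = 551 (mod 12167)
  r_3 = 146555 (mod 279841)
Final: r_3 = 146555, and one checks f(r_3) ≡ 0 mod 23^4.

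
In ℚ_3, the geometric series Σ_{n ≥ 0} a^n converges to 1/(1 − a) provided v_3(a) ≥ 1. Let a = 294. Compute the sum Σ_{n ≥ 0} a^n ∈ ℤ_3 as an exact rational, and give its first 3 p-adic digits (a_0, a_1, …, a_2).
Σ a^n = 1/(1 − a) = -1/293;  first 3 digits = (1, 2, 0)

v_3(a) = 1 ≥ 1, so the series converges in ℤ_3 to 1/(1 − a) = 1/(1 − 294) = -1/293. Expand this rational in ℤ_3: compute digits iteratively via d_i = x_i mod 3, x_{i+1} = (x_i − d_i)/3. The first 3 digits are (1, 2, 0).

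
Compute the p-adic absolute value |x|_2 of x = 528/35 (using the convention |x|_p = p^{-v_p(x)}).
|528/35|_2 = 1/16

Step 1 — compute v_2(x) by factoring powers of 2 out of the numerator and denominator: v_2(528/35) = 4. Step 2 — apply |x|_p = p^{-v_p(x)} = 2^{-4} = 1/16.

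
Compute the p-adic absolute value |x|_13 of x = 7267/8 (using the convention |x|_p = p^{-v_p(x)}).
|7267/8|_13 = 1/169

Step 1 — compute v_13(x) by factoring powers of 13 out of the numerator and denominator: v_13(7267/8) = 2. Step 2 — apply |x|_p = p^{-v_p(x)} = 13^{-2} = 1/169.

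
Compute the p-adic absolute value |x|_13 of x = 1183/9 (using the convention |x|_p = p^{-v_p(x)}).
|1183/9|_13 = 1/169

Step 1 — compute v_13(x) by factoring powers of 13 out of the numerator and denominator: v_13(1183/9) = 2. Step 2 — apply |x|_p = p^{-v_p(x)} = 13^{-2} = 1/169.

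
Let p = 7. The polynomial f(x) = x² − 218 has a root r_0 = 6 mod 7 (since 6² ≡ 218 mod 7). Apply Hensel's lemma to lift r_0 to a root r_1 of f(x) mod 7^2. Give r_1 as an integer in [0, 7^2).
r_1 = 13 (mod 49)

Hensel's recurrence: r_{i+1} = r_i − f(r_i)·(f′(r_i))^{-1} mod 7^{i+2}, with f′(x) = 2x. Iterate:
  r_0 = 6 (mod 7)
  r_1 = 13 (mod 49)
Final: r_1 = 13, and one checks f(r_1) ≡ 0 mod 7^2.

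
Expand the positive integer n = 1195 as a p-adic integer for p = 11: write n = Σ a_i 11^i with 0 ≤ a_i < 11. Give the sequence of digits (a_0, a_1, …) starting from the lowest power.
(a_0, a_1, …) = (7, 9, 9)

Repeated division by 11 gives the digits low-to-high: 1195 = 7 + 9·11^1 + 9·11^2. Digit sequence: (7, 9, 9).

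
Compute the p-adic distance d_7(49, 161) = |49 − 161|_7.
d_7(49, 161) = 1/7

Step 1 — x − y = 49 − 161 = -112. Step 2 — v_7(-112) = 1 (factor: -112 = −(7^1 · 16); the sign does not affect v_p). Step 3 — |x − y|_7 = 7^{-1} = 1/7.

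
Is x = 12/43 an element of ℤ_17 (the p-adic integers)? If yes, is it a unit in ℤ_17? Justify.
x ∈ ℤ_17^× (unit); v_17(x) = 0

ℤ_17 = {x ∈ ℚ_17 : v_17(x) ≥ 0} and ℤ_17^× = {x ∈ ℤ_17 : v_17(x) = 0}. Here v_17(12/43) = v_17(num) − v_17(den) = 0; compare against these criteria.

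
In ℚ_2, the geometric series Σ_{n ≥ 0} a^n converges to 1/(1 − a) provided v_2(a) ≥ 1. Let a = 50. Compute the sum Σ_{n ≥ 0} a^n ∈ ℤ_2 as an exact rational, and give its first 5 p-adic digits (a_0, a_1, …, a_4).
Σ a^n = 1/(1 − a) = -1/49;  first 5 digits = (1, 1, 1, 1, 0)

v_2(a) = 1 ≥ 1, so the series converges in ℤ_2 to 1/(1 − a) = 1/(1 − 50) = -1/49. Expand this rational in ℤ_2: compute digits iteratively via d_i = x_i mod 2, x_{i+1} = (x_i − d_i)/2. The first 5 digits are (1, 1, 1, 1, 0).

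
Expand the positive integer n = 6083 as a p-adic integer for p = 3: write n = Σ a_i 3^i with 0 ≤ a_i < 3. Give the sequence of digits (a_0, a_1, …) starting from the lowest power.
(a_0, a_1, …) = (2, 2, 0, 0, 0, 1, 2, 2)

Repeated division by 3 gives the digits low-to-high: 6083 = 2 + 2·3^1 + 1·3^5 + 2·3^6 + 2·3^7. Digit sequence: (2, 2, 0, 0, 0, 1, 2, 2).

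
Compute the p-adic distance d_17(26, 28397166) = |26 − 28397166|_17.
d_17(26, 28397166) = 1/1419857

Step 1 — x − y = 26 − 28397166 = -28397140. Step 2 — v_17(-28397140) = 5 (factor: -28397140 = −(17^5 · 20); the sign does not affect v_p). Step 3 — |x − y|_17 = 17^{-5} = 1/1419857.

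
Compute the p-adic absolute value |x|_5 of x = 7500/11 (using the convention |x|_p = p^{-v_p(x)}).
|7500/11|_5 = 1/625

Step 1 — compute v_5(x) by factoring powers of 5 out of the numerator and denominator: v_5(7500/11) = 4. Step 2 — apply |x|_p = p^{-v_p(x)} = 5^{-4} = 1/625.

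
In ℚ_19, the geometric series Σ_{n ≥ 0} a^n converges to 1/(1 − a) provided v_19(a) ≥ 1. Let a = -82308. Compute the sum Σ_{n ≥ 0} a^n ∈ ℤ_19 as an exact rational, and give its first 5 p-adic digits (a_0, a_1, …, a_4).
Σ a^n = 1/(1 − a) = 1/82309;  first 5 digits = (1, 0, 0, 7, 18)

v_19(a) = 3 ≥ 1, so the series converges in ℤ_19 to 1/(1 − a) = 1/(1 − (-82308)) = 1/82309. Expand this rational in ℤ_19: compute digits iteratively via d_i = x_i mod 19, x_{i+1} = (x_i − d_i)/19. The first 5 digits are (1, 0, 0, 7, 18).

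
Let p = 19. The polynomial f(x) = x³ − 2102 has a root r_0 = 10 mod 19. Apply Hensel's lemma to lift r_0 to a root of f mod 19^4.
r_3 = 67061 (mod 130321)

Hensel: r_{i+1} = r_i − f(r_i)/f′(r_i) mod 19^{i+2}, where f′(x) = 3x². Iterate:
  r_0 = 10 (mod 19)
  r_1 = 276 (mod 361)
  r_2 = 5330 (mod 6859)
  r_3 = 67061 (mod 130321)
Final: r = 67061 with f(r) ≡ 0 mod 19^4.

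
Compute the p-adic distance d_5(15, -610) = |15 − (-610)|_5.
d_5(15, -610) = 1/625

Step 1 — x − y = 15 − (-610) = 625. Step 2 — v_5(625) = 4 (factor: 625 = (5^4 · 1); the sign does not affect v_p). Step 3 — |x − y|_5 = 5^{-4} = 1/625.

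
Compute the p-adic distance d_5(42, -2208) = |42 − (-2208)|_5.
d_5(42, -2208) = 1/125

Step 1 — x − y = 42 − (-2208) = 2250. Step 2 — v_5(2250) = 3 (factor: 2250 = (5^3 · 18); the sign does not affect v_p). Step 3 — |x − y|_5 = 5^{-3} = 1/125.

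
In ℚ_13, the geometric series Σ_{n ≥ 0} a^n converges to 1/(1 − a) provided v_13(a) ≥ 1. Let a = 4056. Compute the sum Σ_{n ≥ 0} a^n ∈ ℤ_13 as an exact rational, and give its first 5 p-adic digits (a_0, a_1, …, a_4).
Σ a^n = 1/(1 − a) = -1/4055;  first 5 digits = (1, 0, 11, 1, 4)

v_13(a) = 2 ≥ 1, so the series converges in ℤ_13 to 1/(1 − a) = 1/(1 − 4056) = -1/4055. Expand this rational in ℤ_13: compute digits iteratively via d_i = x_i mod 13, x_{i+1} = (x_i − d_i)/13. The first 5 digits are (1, 0, 11, 1, 4).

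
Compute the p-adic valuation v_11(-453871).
v_11(-453871) = 4

v_11(n) is the largest exponent k such that 11^k divides n. Factor out: -453871 = -11^4 · 31. (Sign doesn't affect v_p.) So v_11(-453871) = 4.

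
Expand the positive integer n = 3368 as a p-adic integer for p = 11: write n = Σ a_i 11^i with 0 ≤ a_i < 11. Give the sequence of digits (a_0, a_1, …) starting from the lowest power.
(a_0, a_1, …) = (2, 9, 5, 2)

Repeated division by 11 gives the digits low-to-high: 3368 = 2 + 9·11^1 + 5·11^2 + 2·11^3. Digit sequence: (2, 9, 5, 2).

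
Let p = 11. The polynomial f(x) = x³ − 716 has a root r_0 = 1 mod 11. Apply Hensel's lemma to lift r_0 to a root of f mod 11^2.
r_1 = 78 (mod 121)

Hensel: r_{i+1} = r_i − f(r_i)/f′(r_i) mod 11^{i+2}, where f′(x) = 3x². Iterate:
  r_0 = 1 (mod 11)
  r_1 = 78 (mod 121)
Final: r = 78 with f(r) ≡ 0 mod 11^2.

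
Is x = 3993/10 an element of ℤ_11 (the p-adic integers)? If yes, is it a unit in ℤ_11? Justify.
x ∈ ℤ_11 but not a unit; v_11(x) = 3 > 0

ℤ_11 = {x ∈ ℚ_11 : v_11(x) ≥ 0} and ℤ_11^× = {x ∈ ℤ_11 : v_11(x) = 0}. Here v_11(3993/10) = v_11(num) − v_11(den) = 3; compare against these criteria.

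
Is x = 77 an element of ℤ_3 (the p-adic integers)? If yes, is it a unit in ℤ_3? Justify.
x ∈ ℤ_3^× (unit); v_3(x) = 0

ℤ_3 = {x ∈ ℚ_3 : v_3(x) ≥ 0} and ℤ_3^× = {x ∈ ℤ_3 : v_3(x) = 0}. Here v_3(77) = v_3(num) − v_3(den) = 0; compare against these criteria.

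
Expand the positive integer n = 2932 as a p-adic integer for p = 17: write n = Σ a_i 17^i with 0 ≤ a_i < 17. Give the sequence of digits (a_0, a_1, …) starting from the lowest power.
(a_0, a_1, …) = (8, 2, 10)

Repeated division by 17 gives the digits low-to-high: 2932 = 8 + 2·17^1 + 10·17^2. Digit sequence: (8, 2, 10).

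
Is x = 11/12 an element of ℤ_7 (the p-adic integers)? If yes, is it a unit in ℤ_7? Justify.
x ∈ ℤ_7^× (unit); v_7(x) = 0

ℤ_7 = {x ∈ ℚ_7 : v_7(x) ≥ 0} and ℤ_7^× = {x ∈ ℤ_7 : v_7(x) = 0}. Here v_7(11/12) = v_7(num) − v_7(den) = 0; compare against these criteria.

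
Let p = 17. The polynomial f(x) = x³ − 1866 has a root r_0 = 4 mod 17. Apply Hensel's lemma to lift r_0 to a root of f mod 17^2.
r_1 = 174 (mod 289)

Hensel: r_{i+1} = r_i − f(r_i)/f′(r_i) mod 17^{i+2}, where f′(x) = 3x². Iterate:
  r_0 = 4 (mod 17)
  r_1 = 174 (mod 289)
Final: r = 174 with f(r) ≡ 0 mod 17^2.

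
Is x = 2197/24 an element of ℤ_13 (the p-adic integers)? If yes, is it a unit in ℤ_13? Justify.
x ∈ ℤ_13 but not a unit; v_13(x) = 3 > 0

ℤ_13 = {x ∈ ℚ_13 : v_13(x) ≥ 0} and ℤ_13^× = {x ∈ ℤ_13 : v_13(x) = 0}. Here v_13(2197/24) = v_13(num) − v_13(den) = 3; compare against these criteria.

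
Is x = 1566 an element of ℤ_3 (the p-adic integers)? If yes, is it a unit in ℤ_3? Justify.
x ∈ ℤ_3 but not a unit; v_3(x) = 3 > 0

ℤ_3 = {x ∈ ℚ_3 : v_3(x) ≥ 0} and ℤ_3^× = {x ∈ ℤ_3 : v_3(x) = 0}. Here v_3(1566) = v_3(num) − v_3(den) = 3; compare against these criteria.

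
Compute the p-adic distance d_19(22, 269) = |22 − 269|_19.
d_19(22, 269) = 1/19

Step 1 — x − y = 22 − 269 = -247. Step 2 — v_19(-247) = 1 (factor: -247 = −(19^1 · 13); the sign does not affect v_p). Step 3 — |x − y|_19 = 19^{-1} = 1/19.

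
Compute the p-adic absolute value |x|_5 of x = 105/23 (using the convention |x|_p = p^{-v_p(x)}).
|105/23|_5 = 1/5

Step 1 — compute v_5(x) by factoring powers of 5 out of the numerator and denominator: v_5(105/23) = 1. Step 2 — apply |x|_p = p^{-v_p(x)} = 5^{-1} = 1/5.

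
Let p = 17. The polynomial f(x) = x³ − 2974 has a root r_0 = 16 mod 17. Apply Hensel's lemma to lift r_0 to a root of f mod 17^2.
r_1 = 220 (mod 289)

Hensel: r_{i+1} = r_i − f(r_i)/f′(r_i) mod 17^{i+2}, where f′(x) = 3x². Iterate:
  r_0 = 16 (mod 17)
  r_1 = 220 (mod 289)
Final: r = 220 with f(r) ≡ 0 mod 17^2.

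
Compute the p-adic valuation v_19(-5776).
v_19(-5776) = 2

v_19(n) is the largest exponent k such that 19^k divides n. Factor out: -5776 = -19^2 · 16. (Sign doesn't affect v_p.) So v_19(-5776) = 2.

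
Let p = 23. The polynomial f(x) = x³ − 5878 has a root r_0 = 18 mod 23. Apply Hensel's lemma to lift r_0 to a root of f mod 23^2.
r_1 = 202 (mod 529)

Hensel: r_{i+1} = r_i − f(r_i)/f′(r_i) mod 23^{i+2}, where f′(x) = 3x². Iterate:
  r_0 = 18 (mod 23)
  r_1 = 202 (mod 529)
Final: r = 202 with f(r) ≡ 0 mod 23^2.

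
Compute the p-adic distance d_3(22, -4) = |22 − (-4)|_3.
d_3(22, -4) = 1

Step 1 — x − y = 22 − (-4) = 26. Step 2 — v_3(26) = 0 (factor: 26 = (3^0 · 26); the sign does not affect v_p). Step 3 — |x − y|_3 = 3^{0} = 1.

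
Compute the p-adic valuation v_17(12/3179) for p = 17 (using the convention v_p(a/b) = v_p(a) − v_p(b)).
v_17(12/3179) = -2

Factor powers of 17 from the numerator and denominator of the reduced fraction: 12 = 17^0 · 12 and 3179 = 17^2 · 11. Apply v_p(a/b) = v_p(a) − v_p(b): v_17(12/3179) = 0 − 2 = -2.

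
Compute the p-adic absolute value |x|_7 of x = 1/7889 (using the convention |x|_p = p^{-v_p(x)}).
|1/7889|_7 = 343

Step 1 — compute v_7(x) by factoring powers of 7 out of the numerator and denominator: v_7(1/7889) = -3. Step 2 — apply |x|_p = p^{-v_p(x)} = 7^{3} = 343.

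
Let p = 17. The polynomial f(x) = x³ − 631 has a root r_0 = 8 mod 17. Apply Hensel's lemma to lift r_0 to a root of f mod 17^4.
r_3 = 53728 (mod 83521)

Hensel: r_{i+1} = r_i − f(r_i)/f′(r_i) mod 17^{i+2}, where f′(x) = 3x². Iterate:
  r_0 = 8 (mod 17)
  r_1 = 263 (mod 289)
  r_2 = 4598 (mod 4913)
  r_3 = 53728 (mod 83521)
Final: r = 53728 with f(r) ≡ 0 mod 17^4.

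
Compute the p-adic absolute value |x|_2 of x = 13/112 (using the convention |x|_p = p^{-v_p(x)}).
|13/112|_2 = 16

Step 1 — compute v_2(x) by factoring powers of 2 out of the numerator and denominator: v_2(13/112) = -4. Step 2 — apply |x|_p = p^{-v_p(x)} = 2^{4} = 16.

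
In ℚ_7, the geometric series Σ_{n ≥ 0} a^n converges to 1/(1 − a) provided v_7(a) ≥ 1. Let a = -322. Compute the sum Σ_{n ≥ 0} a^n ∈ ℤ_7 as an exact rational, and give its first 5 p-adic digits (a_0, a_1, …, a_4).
Σ a^n = 1/(1 − a) = 1/323;  first 5 digits = (1, 3, 2, 6, 1)

v_7(a) = 1 ≥ 1, so the series converges in ℤ_7 to 1/(1 − a) = 1/(1 − (-322)) = 1/323. Expand this rational in ℤ_7: compute digits iteratively via d_i = x_i mod 7, x_{i+1} = (x_i − d_i)/7. The first 5 digits are (1, 3, 2, 6, 1).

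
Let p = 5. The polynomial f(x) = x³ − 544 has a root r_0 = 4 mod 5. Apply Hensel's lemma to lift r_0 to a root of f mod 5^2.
r_1 = 14 (mod 25)

Hensel: r_{i+1} = r_i − f(r_i)/f′(r_i) mod 5^{i+2}, where f′(x) = 3x². Iterate:
  r_0 = 4 (mod 5)
  r_1 = 14 (mod 25)
Final: r = 14 with f(r) ≡ 0 mod 5^2.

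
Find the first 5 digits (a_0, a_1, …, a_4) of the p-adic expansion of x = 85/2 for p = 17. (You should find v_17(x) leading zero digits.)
(a_0, …, a_4) = (0, 11, 8, 8, 8)

v_17(85/2) = 1, so a_0 = ... = a_0 = 0. Factor out: x = 17^1 · u with u = 5/2 a unit in ℤ_17. Expand u iteratively via a_{v+i} = u_i mod 17, u_{i+1} = (u_i − a_{v+i})/17:
  u_0 = 5/2;  a_1 = 11;  u_1 = (u_0 − 11)/17 = -1/2
  u_1 = -1/2;  a_2 = 8;  u_2 = (u_1 − 8)/17 = -1/2
  u_2 = -1/2;  a_3 = 8;  u_3 = (u_2 − 8)/17 = -1/2
  u_3 = -1/2;  a_4 = 8;  u_4 = (u_3 − 8)/17 = -1/2
Digits: (0, 11, 8, 8, 8).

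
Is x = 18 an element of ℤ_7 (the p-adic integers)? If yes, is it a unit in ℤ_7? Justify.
x ∈ ℤ_7^× (unit); v_7(x) = 0

ℤ_7 = {x ∈ ℚ_7 : v_7(x) ≥ 0} and ℤ_7^× = {x ∈ ℤ_7 : v_7(x) = 0}. Here v_7(18) = v_7(num) − v_7(den) = 0; compare against these criteria.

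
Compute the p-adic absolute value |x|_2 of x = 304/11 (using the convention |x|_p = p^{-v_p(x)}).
|304/11|_2 = 1/16

Step 1 — compute v_2(x) by factoring powers of 2 out of the numerator and denominator: v_2(304/11) = 4. Step 2 — apply |x|_p = p^{-v_p(x)} = 2^{-4} = 1/16.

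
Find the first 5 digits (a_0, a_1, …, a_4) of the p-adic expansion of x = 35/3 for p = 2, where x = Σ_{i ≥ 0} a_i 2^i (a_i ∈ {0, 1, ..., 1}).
(a_0, …, a_4) = (1, 0, 0, 0, 0)

v_2(35/3) = 0 (numerator and denominator both coprime to 2), so x ∈ ℤ_2^×. Compute digits iteratively via a_i = x_i mod 2, x_{i+1} = (x_i − a_i)/2, with x_0 = x:
  x_0 = 35/3;  a_0 = 1;  x_1 = (x_0 − 1)/2 = 16/3
  x_1 = 16/3;  a_1 = 0;  x_2 = (x_1 − 0)/2 = 8/3
  x_2 = 8/3;  a_2 = 0;  x_3 = (x_2 − 0)/2 = 4/3
  x_3 = 4/3;  a_3 = 0;  x_4 = (x_3 − 0)/2 = 2/3
  x_4 = 2/3;  a_4 = 0;  x_5 = (x_4 − 0)/2 = 1/3
Digits: (1, 0, 0, 0, 0).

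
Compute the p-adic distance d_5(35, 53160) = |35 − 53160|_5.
d_5(35, 53160) = 1/3125

Step 1 — x − y = 35 − 53160 = -53125. Step 2 — v_5(-53125) = 5 (factor: -53125 = −(5^5 · 17); the sign does not affect v_p). Step 3 — |x − y|_5 = 5^{-5} = 1/3125.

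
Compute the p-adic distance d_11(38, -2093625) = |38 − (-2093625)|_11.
d_11(38, -2093625) = 1/161051

Step 1 — x − y = 38 − (-2093625) = 2093663. Step 2 — v_11(2093663) = 5 (factor: 2093663 = (11^5 · 13); the sign does not affect v_p). Step 3 — |x − y|_11 = 11^{-5} = 1/161051.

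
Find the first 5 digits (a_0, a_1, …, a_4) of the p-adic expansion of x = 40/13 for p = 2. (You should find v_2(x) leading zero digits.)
(a_0, …, a_4) = (0, 0, 0, 1, 0)

v_2(40/13) = 3, so a_0 = ... = a_2 = 0. Factor out: x = 2^3 · u with u = 5/13 a unit in ℤ_2. Expand u iteratively via a_{v+i} = u_i mod 2, u_{i+1} = (u_i − a_{v+i})/2:
  u_0 = 5/13;  a_3 = 1;  u_1 = (u_0 − 1)/2 = -4/13
  u_1 = -4/13;  a_4 = 0;  u_2 = (u_1 − 0)/2 = -2/13
Digits: (0, 0, 0, 1, 0).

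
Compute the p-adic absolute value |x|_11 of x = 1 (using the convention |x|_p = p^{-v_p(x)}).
|1|_11 = 1

Step 1 — compute v_11(x) by factoring powers of 11 out of the numerator and denominator: v_11(1) = 0. Step 2 — apply |x|_p = p^{-v_p(x)} = 11^{0} = 1.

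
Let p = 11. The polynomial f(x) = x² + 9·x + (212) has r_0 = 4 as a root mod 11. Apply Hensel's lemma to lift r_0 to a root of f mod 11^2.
r_1 = 81 (mod 121)

Hensel: r_{i+1} = r_i − f(r_i)·(f′(r_i))^{-1} mod 11^{i+2}, f′(x) = 2x + 9. Iterate:
  r_0 = 4 (mod 11)
  r_1 = 81 (mod 121)
Final: r = 81 satisfies f(r) ≡ 0 mod 11^2.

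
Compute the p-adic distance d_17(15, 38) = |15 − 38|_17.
d_17(15, 38) = 1

Step 1 — x − y = 15 − 38 = -23. Step 2 — v_17(-23) = 0 (factor: -23 = −(17^0 · 23); the sign does not affect v_p). Step 3 — |x − y|_17 = 17^{0} = 1.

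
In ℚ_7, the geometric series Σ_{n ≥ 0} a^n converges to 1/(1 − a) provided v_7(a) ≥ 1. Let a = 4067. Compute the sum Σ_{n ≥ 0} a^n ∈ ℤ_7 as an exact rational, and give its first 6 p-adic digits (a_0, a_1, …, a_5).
Σ a^n = 1/(1 − a) = -1/4066;  first 6 digits = (1, 0, 6, 4, 2, 4)

v_7(a) = 2 ≥ 1, so the series converges in ℤ_7 to 1/(1 − a) = 1/(1 − 4067) = -1/4066. Expand this rational in ℤ_7: compute digits iteratively via d_i = x_i mod 7, x_{i+1} = (x_i − d_i)/7. The first 6 digits are (1, 0, 6, 4, 2, 4).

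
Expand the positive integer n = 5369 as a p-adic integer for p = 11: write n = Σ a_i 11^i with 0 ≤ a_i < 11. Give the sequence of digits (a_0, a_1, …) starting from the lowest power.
(a_0, a_1, …) = (1, 4, 0, 4)

Repeated division by 11 gives the digits low-to-high: 5369 = 1 + 4·11^1 + 4·11^3. Digit sequence: (1, 4, 0, 4).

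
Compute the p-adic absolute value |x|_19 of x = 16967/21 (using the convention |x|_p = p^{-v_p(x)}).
|16967/21|_19 = 1/361

Step 1 — compute v_19(x) by factoring powers of 19 out of the numerator and denominator: v_19(16967/21) = 2. Step 2 — apply |x|_p = p^{-v_p(x)} = 19^{-2} = 1/361.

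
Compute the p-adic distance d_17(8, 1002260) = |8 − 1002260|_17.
d_17(8, 1002260) = 1/83521

Step 1 — x − y = 8 − 1002260 = -1002252. Step 2 — v_17(-1002252) = 4 (factor: -1002252 = −(17^4 · 12); the sign does not affect v_p). Step 3 — |x − y|_17 = 17^{-4} = 1/83521.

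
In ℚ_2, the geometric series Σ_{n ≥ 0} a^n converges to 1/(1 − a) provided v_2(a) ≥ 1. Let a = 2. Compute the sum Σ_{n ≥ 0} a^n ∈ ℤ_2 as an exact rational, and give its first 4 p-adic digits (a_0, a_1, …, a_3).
Σ a^n = 1/(1 − a) = -1;  first 4 digits = (1, 1, 1, 1)

v_2(a) = 1 ≥ 1, so the series converges in ℤ_2 to 1/(1 − a) = 1/(1 − 2) = -1. Expand this rational in ℤ_2: compute digits iteratively via d_i = x_i mod 2, x_{i+1} = (x_i − d_i)/2. The first 4 digits are (1, 1, 1, 1).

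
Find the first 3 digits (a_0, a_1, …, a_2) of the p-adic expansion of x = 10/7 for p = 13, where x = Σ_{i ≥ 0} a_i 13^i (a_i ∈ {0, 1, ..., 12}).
(a_0, …, a_2) = (7, 7, 5)

v_13(10/7) = 0 (numerator and denominator both coprime to 13), so x ∈ ℤ_13^×. Compute digits iteratively via a_i = x_i mod 13, x_{i+1} = (x_i − a_i)/13, with x_0 = x:
  x_0 = 10/7;  a_0 = 7;  x_1 = (x_0 − 7)/13 = -3/7
  x_1 = -3/7;  a_1 = 7;  x_2 = (x_1 − 7)/13 = -4/7
  x_2 = -4/7;  a_2 = 5;  x_3 = (x_2 − 5)/13 = -3/7
Digits: (7, 7, 5).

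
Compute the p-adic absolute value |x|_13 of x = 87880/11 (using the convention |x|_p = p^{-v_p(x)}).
|87880/11|_13 = 1/2197

Step 1 — compute v_13(x) by factoring powers of 13 out of the numerator and denominator: v_13(87880/11) = 3. Step 2 — apply |x|_p = p^{-v_p(x)} = 13^{-3} = 1/2197.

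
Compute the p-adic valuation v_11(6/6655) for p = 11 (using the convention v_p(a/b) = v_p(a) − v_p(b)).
v_11(6/6655) = -3

Factor powers of 11 from the numerator and denominator of the reduced fraction: 6 = 11^0 · 6 and 6655 = 11^3 · 5. Apply v_p(a/b) = v_p(a) − v_p(b): v_11(6/6655) = 0 − 3 = -3.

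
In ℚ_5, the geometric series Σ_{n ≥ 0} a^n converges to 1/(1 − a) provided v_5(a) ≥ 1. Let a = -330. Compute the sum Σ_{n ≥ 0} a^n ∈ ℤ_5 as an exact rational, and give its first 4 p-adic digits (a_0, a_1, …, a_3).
Σ a^n = 1/(1 − a) = 1/331;  first 4 digits = (1, 4, 2, 2)

v_5(a) = 1 ≥ 1, so the series converges in ℤ_5 to 1/(1 − a) = 1/(1 − (-330)) = 1/331. Expand this rational in ℤ_5: compute digits iteratively via d_i = x_i mod 5, x_{i+1} = (x_i − d_i)/5. The first 4 digits are (1, 4, 2, 2).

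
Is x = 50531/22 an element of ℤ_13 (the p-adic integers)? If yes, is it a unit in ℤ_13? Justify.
x ∈ ℤ_13 but not a unit; v_13(x) = 3 > 0

ℤ_13 = {x ∈ ℚ_13 : v_13(x) ≥ 0} and ℤ_13^× = {x ∈ ℤ_13 : v_13(x) = 0}. Here v_13(50531/22) = v_13(num) − v_13(den) = 3; compare against these criteria.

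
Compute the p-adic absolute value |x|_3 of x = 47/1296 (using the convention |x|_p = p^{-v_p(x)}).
|47/1296|_3 = 81

Step 1 — compute v_3(x) by factoring powers of 3 out of the numerator and denominator: v_3(47/1296) = -4. Step 2 — apply |x|_p = p^{-v_p(x)} = 3^{4} = 81.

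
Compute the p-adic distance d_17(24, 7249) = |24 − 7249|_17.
d_17(24, 7249) = 1/289

Step 1 — x − y = 24 − 7249 = -7225. Step 2 — v_17(-7225) = 2 (factor: -7225 = −(17^2 · 25); the sign does not affect v_p). Step 3 — |x − y|_17 = 17^{-2} = 1/289.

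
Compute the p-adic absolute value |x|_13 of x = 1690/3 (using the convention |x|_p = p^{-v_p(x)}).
|1690/3|_13 = 1/169

Step 1 — compute v_13(x) by factoring powers of 13 out of the numerator and denominator: v_13(1690/3) = 2. Step 2 — apply |x|_p = p^{-v_p(x)} = 13^{-2} = 1/169.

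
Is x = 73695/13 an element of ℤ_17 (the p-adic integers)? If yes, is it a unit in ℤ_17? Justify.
x ∈ ℤ_17 but not a unit; v_17(x) = 3 > 0

ℤ_17 = {x ∈ ℚ_17 : v_17(x) ≥ 0} and ℤ_17^× = {x ∈ ℤ_17 : v_17(x) = 0}. Here v_17(73695/13) = v_17(num) − v_17(den) = 3; compare against these criteria.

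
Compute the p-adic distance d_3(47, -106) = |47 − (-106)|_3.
d_3(47, -106) = 1/9

Step 1 — x − y = 47 − (-106) = 153. Step 2 — v_3(153) = 2 (factor: 153 = (3^2 · 17); the sign does not affect v_p). Step 3 — |x − y|_3 = 3^{-2} = 1/9.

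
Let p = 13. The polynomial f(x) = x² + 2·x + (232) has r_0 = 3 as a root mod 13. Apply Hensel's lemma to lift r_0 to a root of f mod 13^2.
r_1 = 120 (mod 169)

Hensel: r_{i+1} = r_i − f(r_i)·(f′(r_i))^{-1} mod 13^{i+2}, f′(x) = 2x + 2. Iterate:
  r_0 = 3 (mod 13)
  r_1 = 120 (mod 169)
Final: r = 120 satisfies f(r) ≡ 0 mod 13^2.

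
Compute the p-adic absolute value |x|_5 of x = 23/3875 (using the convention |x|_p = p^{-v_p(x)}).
|23/3875|_5 = 125

Step 1 — compute v_5(x) by factoring powers of 5 out of the numerator and denominator: v_5(23/3875) = -3. Step 2 — apply |x|_p = p^{-v_p(x)} = 5^{3} = 125.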